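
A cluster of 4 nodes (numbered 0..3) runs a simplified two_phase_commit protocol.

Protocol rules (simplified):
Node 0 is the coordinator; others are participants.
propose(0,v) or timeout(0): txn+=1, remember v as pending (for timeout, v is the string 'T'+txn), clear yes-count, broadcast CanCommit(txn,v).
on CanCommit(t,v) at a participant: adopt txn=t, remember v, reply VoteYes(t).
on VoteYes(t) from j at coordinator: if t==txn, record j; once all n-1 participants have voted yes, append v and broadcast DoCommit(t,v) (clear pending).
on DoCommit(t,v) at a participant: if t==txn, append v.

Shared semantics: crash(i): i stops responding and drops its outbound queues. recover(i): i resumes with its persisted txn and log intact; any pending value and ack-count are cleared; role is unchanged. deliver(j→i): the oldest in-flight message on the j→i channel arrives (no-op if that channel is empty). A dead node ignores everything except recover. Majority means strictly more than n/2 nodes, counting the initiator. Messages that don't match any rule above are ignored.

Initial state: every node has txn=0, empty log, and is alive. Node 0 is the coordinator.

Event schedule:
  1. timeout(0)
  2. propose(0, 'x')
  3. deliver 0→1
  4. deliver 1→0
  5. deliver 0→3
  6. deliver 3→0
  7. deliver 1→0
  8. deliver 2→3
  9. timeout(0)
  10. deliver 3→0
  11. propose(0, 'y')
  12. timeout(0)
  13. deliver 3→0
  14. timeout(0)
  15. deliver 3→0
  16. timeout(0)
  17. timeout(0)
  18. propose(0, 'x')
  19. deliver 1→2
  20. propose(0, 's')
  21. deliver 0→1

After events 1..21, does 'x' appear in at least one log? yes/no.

after 1 — timeout(0): n0:coor/t1/[-]
after 2 — propose(0,'x'): n0:coor/t2/[-]
after 3 — deliver 0→1: n1:part/t1/[-]
after 4 — deliver 1→0: ·
after 5 — deliver 0→3: n3:part/t1/[-]
after 6 — deliver 3→0: ·
after 7 — deliver 1→0: ·
after 8 — deliver 2→3: ·
after 9 — timeout(0): n0:coor/t3/[-]
after 10 — deliver 3→0: ·
after 11 — propose(0,'y'): n0:coor/t4/[-]
after 12 — timeout(0): n0:coor/t5/[-]
after 13 — deliver 3→0: ·
after 14 — timeout(0): n0:coor/t6/[-]
after 15 — deliver 3→0: ·
after 16 — timeout(0): n0:coor/t7/[-]
after 17 — timeout(0): n0:coor/t8/[-]
after 18 — propose(0,'x'): n0:coor/t9/[-]
after 19 — deliver 1→2: ·
after 20 — propose(0,'s'): n0:coor/t10/[-]
after 21 — deliver 0→1: n1:part/t2/[-]

no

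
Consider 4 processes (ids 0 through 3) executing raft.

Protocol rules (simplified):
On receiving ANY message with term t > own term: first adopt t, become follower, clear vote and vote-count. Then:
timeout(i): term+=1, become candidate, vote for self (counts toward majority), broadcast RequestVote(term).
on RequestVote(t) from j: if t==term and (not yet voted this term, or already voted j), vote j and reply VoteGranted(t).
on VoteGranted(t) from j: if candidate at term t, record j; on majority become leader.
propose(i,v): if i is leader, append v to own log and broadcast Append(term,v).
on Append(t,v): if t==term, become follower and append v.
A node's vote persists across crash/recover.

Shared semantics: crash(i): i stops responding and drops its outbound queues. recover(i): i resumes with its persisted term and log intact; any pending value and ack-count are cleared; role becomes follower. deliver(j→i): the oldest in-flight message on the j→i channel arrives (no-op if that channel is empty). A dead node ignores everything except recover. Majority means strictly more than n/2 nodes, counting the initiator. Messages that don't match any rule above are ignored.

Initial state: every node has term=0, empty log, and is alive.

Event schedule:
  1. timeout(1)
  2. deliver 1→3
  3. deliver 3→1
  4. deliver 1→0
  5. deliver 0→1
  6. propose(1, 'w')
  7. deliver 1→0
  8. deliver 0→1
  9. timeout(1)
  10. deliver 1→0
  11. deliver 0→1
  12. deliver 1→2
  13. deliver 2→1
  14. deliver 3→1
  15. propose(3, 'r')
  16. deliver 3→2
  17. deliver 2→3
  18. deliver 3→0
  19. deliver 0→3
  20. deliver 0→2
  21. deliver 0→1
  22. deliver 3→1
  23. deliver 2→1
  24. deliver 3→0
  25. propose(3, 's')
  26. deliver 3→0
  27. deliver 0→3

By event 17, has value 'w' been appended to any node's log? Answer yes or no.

e1 timeout(1): 1[cand,t=1,-]
e2 deliver 1→3: 3[foll,t=1,-]
e3 deliver 3→1: ·
e4 deliver 1→0: 0[foll,t=1,-]
e5 deliver 0→1: 1[lead,t=1,-]
e6 propose(1,'w'): 1[lead,t=1,w]
e7 deliver 1→0: 0[foll,t=1,w]
e8 deliver 0→1: ·
e9 timeout(1): 1[cand,t=2,w]
e10 deliver 1→0: 0[foll,t=2,w]
e11 deliver 0→1: ·
e12 deliver 1→2: 2[foll,t=1,-]
e13 deliver 2→1: ·
e14 deliver 3→1: ·
e15 propose(3,'r'): ·
e16 deliver 3→2: ·
e17 deliver 2→3: ·

yes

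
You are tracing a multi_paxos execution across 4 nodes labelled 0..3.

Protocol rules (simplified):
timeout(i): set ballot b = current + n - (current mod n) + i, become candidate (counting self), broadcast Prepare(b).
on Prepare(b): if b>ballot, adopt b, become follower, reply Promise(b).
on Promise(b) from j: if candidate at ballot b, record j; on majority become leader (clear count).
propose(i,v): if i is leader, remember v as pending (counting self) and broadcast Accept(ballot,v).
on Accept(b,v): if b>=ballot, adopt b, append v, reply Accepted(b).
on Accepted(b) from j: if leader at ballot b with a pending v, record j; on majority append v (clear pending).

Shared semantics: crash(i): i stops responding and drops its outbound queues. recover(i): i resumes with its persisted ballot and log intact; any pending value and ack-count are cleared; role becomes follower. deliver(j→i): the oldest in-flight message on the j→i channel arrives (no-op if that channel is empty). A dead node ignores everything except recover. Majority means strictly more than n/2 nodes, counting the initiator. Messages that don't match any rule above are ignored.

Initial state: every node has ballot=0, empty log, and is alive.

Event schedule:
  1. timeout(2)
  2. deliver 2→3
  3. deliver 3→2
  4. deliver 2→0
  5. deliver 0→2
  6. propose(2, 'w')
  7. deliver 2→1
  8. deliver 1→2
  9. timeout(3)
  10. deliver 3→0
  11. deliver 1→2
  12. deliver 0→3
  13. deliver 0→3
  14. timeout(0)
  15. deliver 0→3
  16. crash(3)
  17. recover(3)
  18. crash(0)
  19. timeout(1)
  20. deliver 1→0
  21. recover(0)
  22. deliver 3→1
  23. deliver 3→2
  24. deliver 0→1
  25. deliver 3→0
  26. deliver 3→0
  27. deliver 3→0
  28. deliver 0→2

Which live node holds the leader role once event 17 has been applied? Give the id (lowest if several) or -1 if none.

2

step 1 timeout(2): 2={cand,b=6,log=-}
step 2 deliver 2→3: 3={foll,b=6,log=-}
step 3 deliver 3→2: —
step 4 deliver 2→0: 0={foll,b=6,log=-}
step 5 deliver 0→2: 2={lead,b=6,log=-}
step 6 propose(2,'w'): —
step 7 deliver 2→1: 1={foll,b=6,log=-}
step 8 deliver 1→2: —
step 9 timeout(3): 3={cand,b=11,log=-}
step 10 deliver 3→0: 0={foll,b=11,log=-}
step 11 deliver 1→2: —
step 12 deliver 0→3: —
step 13 deliver 0→3: —
step 14 timeout(0): 0={cand,b=12,log=-}
step 15 deliver 0→3: 3={foll,b=12,log=-}
step 16 crash(3): 3={✗foll,b=12,log=-}
step 17 recover(3): 3={foll,b=12,log=-}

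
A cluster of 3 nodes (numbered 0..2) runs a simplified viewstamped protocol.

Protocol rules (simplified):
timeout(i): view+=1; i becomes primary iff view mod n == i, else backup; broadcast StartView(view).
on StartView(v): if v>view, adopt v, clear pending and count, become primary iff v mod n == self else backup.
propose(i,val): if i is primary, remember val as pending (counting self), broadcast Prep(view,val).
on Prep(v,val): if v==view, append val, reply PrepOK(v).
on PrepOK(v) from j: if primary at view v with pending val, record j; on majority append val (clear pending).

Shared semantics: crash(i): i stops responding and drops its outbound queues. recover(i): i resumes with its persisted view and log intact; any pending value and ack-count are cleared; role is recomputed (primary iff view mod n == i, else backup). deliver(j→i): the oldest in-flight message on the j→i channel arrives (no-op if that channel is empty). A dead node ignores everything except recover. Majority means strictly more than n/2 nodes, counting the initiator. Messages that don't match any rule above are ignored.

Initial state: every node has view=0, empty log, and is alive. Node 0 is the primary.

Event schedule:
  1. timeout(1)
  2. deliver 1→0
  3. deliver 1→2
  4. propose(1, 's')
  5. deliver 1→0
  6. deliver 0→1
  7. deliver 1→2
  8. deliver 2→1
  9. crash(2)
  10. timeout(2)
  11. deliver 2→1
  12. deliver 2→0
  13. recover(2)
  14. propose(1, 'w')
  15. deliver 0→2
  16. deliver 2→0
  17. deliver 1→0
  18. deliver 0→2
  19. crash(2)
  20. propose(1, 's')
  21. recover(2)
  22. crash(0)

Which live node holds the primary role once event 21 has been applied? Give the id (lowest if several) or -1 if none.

after 1 — timeout(1): n1:prim/v1/[-]
after 2 — deliver 1→0: n0:back/v1/[-]
after 3 — deliver 1→2: n2:back/v1/[-]
after 4 — propose(1,'s'): ·
after 5 — deliver 1→0: n0:back/v1/[s]
after 6 — deliver 0→1: n1:prim/v1/[s]
after 7 — deliver 1→2: n2:back/v1/[s]
after 8 — deliver 2→1: ·
after 9 — crash(2): n2:✗back/v1/[s]
after 10 — timeout(2): ·
after 11 — deliver 2→1: ·
after 12 — deliver 2→0: ·
after 13 — recover(2): n2:back/v1/[s]
after 14 — propose(1,'w'): ·
after 15 — deliver 0→2: ·
after 16 — deliver 2→0: ·
after 17 — deliver 1→0: n0:back/v1/[s,w]
after 18 — deliver 0→2: ·
after 19 — crash(2): n2:✗back/v1/[s]
after 20 — propose(1,'s'): ·
after 21 — recover(2): n2:back/v1/[s]

1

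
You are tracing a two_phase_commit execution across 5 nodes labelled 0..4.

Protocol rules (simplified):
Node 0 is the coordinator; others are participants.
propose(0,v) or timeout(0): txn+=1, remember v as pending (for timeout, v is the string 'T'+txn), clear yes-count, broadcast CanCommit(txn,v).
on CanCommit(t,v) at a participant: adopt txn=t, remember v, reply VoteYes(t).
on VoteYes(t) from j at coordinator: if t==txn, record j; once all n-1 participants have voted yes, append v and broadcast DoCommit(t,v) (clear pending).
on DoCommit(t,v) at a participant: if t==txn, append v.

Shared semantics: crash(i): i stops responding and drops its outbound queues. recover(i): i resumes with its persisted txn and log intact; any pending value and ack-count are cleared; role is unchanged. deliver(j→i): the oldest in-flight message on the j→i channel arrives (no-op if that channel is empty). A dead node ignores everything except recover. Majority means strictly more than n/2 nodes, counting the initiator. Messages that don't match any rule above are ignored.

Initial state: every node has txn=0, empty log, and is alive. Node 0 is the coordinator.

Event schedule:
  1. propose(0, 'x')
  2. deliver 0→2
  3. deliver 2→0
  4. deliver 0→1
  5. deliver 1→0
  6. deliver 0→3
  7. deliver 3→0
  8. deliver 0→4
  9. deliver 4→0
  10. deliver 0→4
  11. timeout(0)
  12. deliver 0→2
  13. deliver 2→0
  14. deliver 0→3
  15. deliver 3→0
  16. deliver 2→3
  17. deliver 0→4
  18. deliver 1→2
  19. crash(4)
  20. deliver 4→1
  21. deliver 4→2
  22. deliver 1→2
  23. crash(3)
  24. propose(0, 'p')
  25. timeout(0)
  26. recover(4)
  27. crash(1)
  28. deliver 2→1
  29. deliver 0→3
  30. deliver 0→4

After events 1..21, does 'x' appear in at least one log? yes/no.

yes

step 1 propose(0,'x'): 0={coor,t=1,log=-}
step 2 deliver 0→2: 2={part,t=1,log=-}
step 3 deliver 2→0: —
step 4 deliver 0→1: 1={part,t=1,log=-}
step 5 deliver 1→0: —
step 6 deliver 0→3: 3={part,t=1,log=-}
step 7 deliver 3→0: —
step 8 deliver 0→4: 4={part,t=1,log=-}
step 9 deliver 4→0: 0={coor,t=1,log=x}
step 10 deliver 0→4: 4={part,t=1,log=x}
step 11 timeout(0): 0={coor,t=2,log=x}
step 12 deliver 0→2: 2={part,t=1,log=x}
step 13 deliver 2→0: —
step 14 deliver 0→3: 3={part,t=1,log=x}
step 15 deliver 3→0: —
step 16 deliver 2→3: —
step 17 deliver 0→4: 4={part,t=2,log=x}
step 18 deliver 1→2: —
step 19 crash(4): 4={✗part,t=2,log=x}
step 20 deliver 4→1: —
step 21 deliver 4→2: —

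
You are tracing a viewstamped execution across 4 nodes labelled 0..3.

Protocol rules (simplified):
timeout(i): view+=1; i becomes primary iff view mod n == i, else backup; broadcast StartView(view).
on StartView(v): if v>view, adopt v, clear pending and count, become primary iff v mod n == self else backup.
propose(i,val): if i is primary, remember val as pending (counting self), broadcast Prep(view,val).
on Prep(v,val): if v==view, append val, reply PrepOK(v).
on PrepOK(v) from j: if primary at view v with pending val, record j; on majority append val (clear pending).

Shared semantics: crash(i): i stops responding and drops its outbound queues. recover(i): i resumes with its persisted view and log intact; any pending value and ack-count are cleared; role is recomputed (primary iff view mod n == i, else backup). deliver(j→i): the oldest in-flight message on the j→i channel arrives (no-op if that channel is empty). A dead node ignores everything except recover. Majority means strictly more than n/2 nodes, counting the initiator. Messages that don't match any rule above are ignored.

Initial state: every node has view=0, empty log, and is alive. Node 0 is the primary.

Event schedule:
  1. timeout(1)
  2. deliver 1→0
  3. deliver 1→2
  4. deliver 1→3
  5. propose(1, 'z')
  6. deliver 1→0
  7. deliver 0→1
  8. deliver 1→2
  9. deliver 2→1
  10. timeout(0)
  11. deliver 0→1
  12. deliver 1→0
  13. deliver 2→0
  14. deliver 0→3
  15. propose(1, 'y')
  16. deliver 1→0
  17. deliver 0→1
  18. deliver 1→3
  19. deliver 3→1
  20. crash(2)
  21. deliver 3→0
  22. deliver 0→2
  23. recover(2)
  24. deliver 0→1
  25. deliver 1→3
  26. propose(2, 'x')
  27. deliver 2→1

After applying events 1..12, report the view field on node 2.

[1] timeout(1) → N1(prim v1 [-])
[2] deliver 1→0 → N0(back v1 [-])
[3] deliver 1→2 → N2(back v1 [-])
[4] deliver 1→3 → N3(back v1 [-])
[5] propose(1,'z') → ∅
[6] deliver 1→0 → N0(back v1 [z])
[7] deliver 0→1 → ∅
[8] deliver 1→2 → N2(back v1 [z])
[9] deliver 2→1 → N1(prim v1 [z])
[10] timeout(0) → N0(back v2 [z])
[11] deliver 0→1 → N1(back v2 [z])
[12] deliver 1→0 → ∅

1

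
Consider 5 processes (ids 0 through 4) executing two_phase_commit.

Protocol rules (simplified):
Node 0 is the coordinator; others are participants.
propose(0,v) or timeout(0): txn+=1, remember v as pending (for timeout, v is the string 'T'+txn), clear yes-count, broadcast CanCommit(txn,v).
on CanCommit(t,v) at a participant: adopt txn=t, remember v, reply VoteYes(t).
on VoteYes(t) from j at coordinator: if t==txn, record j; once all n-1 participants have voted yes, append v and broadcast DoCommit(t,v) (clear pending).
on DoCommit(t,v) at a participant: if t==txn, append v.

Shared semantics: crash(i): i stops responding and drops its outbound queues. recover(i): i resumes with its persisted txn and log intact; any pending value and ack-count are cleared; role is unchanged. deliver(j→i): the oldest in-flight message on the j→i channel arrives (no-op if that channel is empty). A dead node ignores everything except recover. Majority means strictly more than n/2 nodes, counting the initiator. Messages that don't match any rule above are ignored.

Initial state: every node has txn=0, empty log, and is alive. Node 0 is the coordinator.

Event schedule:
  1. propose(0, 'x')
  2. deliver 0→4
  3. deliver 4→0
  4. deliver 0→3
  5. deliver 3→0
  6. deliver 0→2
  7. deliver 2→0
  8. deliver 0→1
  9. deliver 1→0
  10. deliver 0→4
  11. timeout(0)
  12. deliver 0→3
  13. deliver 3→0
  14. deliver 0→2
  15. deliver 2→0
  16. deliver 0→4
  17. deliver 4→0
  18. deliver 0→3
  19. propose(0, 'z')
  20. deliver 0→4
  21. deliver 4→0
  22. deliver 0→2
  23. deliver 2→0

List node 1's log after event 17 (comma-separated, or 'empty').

empty

after 1 — propose(0,'x'): n0:coor/t1/[-]
after 2 — deliver 0→4: n4:part/t1/[-]
after 3 — deliver 4→0: ·
after 4 — deliver 0→3: n3:part/t1/[-]
after 5 — deliver 3→0: ·
after 6 — deliver 0→2: n2:part/t1/[-]
after 7 — deliver 2→0: ·
after 8 — deliver 0→1: n1:part/t1/[-]
after 9 — deliver 1→0: n0:coor/t1/[x]
after 10 — deliver 0→4: n4:part/t1/[x]
after 11 — timeout(0): n0:coor/t2/[x]
after 12 — deliver 0→3: n3:part/t1/[x]
after 13 — deliver 3→0: ·
after 14 — deliver 0→2: n2:part/t1/[x]
after 15 — deliver 2→0: ·
after 16 — deliver 0→4: n4:part/t2/[x]
after 17 — deliver 4→0: ·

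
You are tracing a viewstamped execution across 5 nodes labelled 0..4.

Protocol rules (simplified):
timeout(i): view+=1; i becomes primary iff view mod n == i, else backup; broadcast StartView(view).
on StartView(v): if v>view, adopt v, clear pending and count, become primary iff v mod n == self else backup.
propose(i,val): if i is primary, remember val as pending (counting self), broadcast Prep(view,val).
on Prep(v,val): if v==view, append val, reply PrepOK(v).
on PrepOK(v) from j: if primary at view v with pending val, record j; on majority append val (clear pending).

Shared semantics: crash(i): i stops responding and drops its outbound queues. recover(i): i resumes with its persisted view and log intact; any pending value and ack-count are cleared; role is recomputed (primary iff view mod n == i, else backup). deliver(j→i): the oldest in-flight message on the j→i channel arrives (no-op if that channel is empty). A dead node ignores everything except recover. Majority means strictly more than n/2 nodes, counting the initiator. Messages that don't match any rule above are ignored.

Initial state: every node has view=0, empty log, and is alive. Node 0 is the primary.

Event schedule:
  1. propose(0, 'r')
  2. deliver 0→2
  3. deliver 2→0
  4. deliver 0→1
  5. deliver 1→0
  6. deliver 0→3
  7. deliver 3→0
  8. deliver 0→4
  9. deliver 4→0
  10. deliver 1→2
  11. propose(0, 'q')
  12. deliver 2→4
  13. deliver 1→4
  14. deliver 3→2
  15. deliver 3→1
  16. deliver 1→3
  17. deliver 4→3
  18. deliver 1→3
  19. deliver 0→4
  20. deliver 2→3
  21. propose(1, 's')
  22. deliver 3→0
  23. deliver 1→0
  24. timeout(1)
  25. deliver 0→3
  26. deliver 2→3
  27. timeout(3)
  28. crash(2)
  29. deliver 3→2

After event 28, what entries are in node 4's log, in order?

r,q

1. propose(0,'r'):  nop
2. deliver 0→2:  <2:back v0 r>
3. deliver 2→0:  nop
4. deliver 0→1:  <1:back v0 r>
5. deliver 1→0:  <0:prim v0 r>
6. deliver 0→3:  <3:back v0 r>
7. deliver 3→0:  nop
8. deliver 0→4:  <4:back v0 r>
9. deliver 4→0:  nop
10. deliver 1→2:  nop
11. propose(0,'q'):  nop
12. deliver 2→4:  nop
13. deliver 1→4:  nop
14. deliver 3→2:  nop
15. deliver 3→1:  nop
16. deliver 1→3:  nop
17. deliver 4→3:  nop
18. deliver 1→3:  nop
19. deliver 0→4:  <4:back v0 r,q>
20. deliver 2→3:  nop
21. propose(1,'s'):  nop
22. deliver 3→0:  nop
23. deliver 1→0:  nop
24. timeout(1):  <1:prim v1 r>
25. deliver 0→3:  <3:back v0 r,q>
26. deliver 2→3:  nop
27. timeout(3):  <3:back v1 r,q>
28. crash(2):  <2:✗back v0 r>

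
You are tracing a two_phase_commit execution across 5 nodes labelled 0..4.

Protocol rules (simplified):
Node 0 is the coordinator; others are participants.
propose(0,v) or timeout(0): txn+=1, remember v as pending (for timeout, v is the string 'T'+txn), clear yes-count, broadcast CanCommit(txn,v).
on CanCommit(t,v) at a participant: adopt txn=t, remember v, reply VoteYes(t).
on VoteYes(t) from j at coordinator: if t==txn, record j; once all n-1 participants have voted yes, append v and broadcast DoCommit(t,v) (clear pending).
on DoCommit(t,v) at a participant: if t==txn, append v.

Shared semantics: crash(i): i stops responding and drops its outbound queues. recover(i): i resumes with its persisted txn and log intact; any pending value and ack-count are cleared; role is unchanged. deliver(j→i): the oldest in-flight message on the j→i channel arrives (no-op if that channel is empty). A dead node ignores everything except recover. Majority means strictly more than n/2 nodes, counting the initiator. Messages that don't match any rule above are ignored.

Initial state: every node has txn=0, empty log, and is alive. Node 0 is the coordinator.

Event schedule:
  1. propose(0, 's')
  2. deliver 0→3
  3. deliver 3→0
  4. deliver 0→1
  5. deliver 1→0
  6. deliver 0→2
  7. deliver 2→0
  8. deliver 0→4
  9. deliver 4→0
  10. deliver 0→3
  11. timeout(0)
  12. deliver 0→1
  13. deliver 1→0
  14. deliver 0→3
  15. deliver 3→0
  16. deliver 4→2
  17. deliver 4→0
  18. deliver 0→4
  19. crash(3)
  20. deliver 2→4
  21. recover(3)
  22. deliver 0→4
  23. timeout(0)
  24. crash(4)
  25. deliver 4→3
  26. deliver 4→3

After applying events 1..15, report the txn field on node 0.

step 1 propose(0,'s'): 0={coor,t=1,log=-}
step 2 deliver 0→3: 3={part,t=1,log=-}
step 3 deliver 3→0: —
step 4 deliver 0→1: 1={part,t=1,log=-}
step 5 deliver 1→0: —
step 6 deliver 0→2: 2={part,t=1,log=-}
step 7 deliver 2→0: —
step 8 deliver 0→4: 4={part,t=1,log=-}
step 9 deliver 4→0: 0={coor,t=1,log=s}
step 10 deliver 0→3: 3={part,t=1,log=s}
step 11 timeout(0): 0={coor,t=2,log=s}
step 12 deliver 0→1: 1={part,t=1,log=s}
step 13 deliver 1→0: —
step 14 deliver 0→3: 3={part,t=2,log=s}
step 15 deliver 3→0: —

2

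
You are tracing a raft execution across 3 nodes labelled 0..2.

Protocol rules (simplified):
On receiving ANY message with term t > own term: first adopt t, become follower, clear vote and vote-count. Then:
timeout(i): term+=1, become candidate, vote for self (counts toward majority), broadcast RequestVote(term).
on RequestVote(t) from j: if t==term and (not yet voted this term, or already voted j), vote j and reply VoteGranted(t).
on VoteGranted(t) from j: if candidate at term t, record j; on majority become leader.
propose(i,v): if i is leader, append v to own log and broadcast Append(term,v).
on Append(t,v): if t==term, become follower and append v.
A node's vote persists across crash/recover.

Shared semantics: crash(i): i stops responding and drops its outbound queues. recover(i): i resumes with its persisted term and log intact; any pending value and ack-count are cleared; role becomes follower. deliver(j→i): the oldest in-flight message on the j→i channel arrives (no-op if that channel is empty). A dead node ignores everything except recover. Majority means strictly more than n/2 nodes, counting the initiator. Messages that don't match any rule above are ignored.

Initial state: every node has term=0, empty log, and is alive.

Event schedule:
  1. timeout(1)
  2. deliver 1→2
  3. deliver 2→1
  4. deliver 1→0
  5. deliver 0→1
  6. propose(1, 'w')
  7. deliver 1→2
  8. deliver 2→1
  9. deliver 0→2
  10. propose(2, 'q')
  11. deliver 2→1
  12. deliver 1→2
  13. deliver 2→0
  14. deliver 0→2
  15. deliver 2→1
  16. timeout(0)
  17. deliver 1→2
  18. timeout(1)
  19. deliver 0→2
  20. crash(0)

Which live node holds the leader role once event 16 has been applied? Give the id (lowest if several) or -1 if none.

1

after 1 — timeout(1): n1:cand/t1/[-]
after 2 — deliver 1→2: n2:foll/t1/[-]
after 3 — deliver 2→1: n1:lead/t1/[-]
after 4 — deliver 1→0: n0:foll/t1/[-]
after 5 — deliver 0→1: ·
after 6 — propose(1,'w'): n1:lead/t1/[w]
after 7 — deliver 1→2: n2:foll/t1/[w]
after 8 — deliver 2→1: ·
after 9 — deliver 0→2: ·
after 10 — propose(2,'q'): ·
after 11 — deliver 2→1: ·
after 12 — deliver 1→2: ·
after 13 — deliver 2→0: ·
after 14 — deliver 0→2: ·
after 15 — deliver 2→1: ·
after 16 — timeout(0): n0:cand/t2/[-]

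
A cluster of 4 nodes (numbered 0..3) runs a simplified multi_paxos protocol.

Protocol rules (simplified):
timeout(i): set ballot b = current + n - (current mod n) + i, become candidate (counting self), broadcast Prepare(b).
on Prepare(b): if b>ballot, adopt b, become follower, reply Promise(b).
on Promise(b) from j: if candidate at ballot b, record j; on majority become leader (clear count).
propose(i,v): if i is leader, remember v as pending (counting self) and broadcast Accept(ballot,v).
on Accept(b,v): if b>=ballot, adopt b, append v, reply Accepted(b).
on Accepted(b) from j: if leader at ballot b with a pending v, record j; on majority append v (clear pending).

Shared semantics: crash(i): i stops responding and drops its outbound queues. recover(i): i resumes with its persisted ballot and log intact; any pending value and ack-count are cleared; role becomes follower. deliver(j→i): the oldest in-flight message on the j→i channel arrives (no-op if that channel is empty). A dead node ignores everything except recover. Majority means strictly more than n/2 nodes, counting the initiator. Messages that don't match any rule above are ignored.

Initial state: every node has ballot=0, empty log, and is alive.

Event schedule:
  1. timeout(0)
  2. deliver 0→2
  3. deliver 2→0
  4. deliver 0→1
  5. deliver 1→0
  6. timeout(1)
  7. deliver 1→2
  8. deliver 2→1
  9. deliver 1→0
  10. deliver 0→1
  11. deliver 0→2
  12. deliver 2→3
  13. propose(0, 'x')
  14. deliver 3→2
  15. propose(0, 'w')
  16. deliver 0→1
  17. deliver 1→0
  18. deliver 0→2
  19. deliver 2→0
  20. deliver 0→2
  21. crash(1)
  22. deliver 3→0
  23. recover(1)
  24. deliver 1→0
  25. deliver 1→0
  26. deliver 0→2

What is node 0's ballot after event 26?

e1 timeout(0): 0[cand,b=4,-]
e2 deliver 0→2: 2[foll,b=4,-]
e3 deliver 2→0: ·
e4 deliver 0→1: 1[foll,b=4,-]
e5 deliver 1→0: 0[lead,b=4,-]
e6 timeout(1): 1[cand,b=9,-]
e7 deliver 1→2: 2[foll,b=9,-]
e8 deliver 2→1: ·
e9 deliver 1→0: 0[foll,b=9,-]
e10 deliver 0→1: 1[lead,b=9,-]
e11 deliver 0→2: ·
e12 deliver 2→3: ·
e13 propose(0,'x'): ·
e14 deliver 3→2: ·
e15 propose(0,'w'): ·
e16 deliver 0→1: ·
e17 deliver 1→0: ·
e18 deliver 0→2: ·
e19 deliver 2→0: ·
e20 deliver 0→2: ·
e21 crash(1): 1[✗lead,b=9,-]
e22 deliver 3→0: ·
e23 recover(1): 1[foll,b=9,-]
e24 deliver 1→0: ·
e25 deliver 1→0: ·
e26 deliver 0→2: ·

9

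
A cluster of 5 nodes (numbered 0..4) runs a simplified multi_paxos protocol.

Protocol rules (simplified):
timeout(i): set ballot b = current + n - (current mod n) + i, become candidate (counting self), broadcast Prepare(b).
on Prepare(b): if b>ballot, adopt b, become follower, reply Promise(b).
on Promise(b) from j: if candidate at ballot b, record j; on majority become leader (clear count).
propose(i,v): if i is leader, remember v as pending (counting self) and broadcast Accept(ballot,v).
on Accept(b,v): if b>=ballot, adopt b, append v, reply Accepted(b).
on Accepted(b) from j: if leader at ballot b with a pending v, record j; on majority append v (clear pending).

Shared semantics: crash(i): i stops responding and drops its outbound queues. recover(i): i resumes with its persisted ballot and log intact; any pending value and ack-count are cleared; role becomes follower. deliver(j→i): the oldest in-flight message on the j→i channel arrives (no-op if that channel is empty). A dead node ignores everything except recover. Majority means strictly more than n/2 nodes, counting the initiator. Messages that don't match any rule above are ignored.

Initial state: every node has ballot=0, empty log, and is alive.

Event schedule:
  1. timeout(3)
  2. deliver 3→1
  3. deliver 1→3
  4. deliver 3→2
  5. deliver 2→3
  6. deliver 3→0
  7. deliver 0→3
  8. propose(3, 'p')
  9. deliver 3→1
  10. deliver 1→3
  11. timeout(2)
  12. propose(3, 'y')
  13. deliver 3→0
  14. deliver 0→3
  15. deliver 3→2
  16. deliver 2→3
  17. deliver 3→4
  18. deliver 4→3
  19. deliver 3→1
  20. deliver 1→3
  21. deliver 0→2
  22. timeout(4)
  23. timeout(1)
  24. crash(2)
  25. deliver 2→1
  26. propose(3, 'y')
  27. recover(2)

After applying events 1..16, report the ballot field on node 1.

8

1. timeout(3):  <3:cand b8 ->
2. deliver 3→1:  <1:foll b8 ->
3. deliver 1→3:  nop
4. deliver 3→2:  <2:foll b8 ->
5. deliver 2→3:  <3:lead b8 ->
6. deliver 3→0:  <0:foll b8 ->
7. deliver 0→3:  nop
8. propose(3,'p'):  nop
9. deliver 3→1:  <1:foll b8 p>
10. deliver 1→3:  nop
11. timeout(2):  <2:cand b12 ->
12. propose(3,'y'):  nop
13. deliver 3→0:  <0:foll b8 p>
14. deliver 0→3:  nop
15. deliver 3→2:  nop
16. deliver 2→3:  <3:foll b12 ->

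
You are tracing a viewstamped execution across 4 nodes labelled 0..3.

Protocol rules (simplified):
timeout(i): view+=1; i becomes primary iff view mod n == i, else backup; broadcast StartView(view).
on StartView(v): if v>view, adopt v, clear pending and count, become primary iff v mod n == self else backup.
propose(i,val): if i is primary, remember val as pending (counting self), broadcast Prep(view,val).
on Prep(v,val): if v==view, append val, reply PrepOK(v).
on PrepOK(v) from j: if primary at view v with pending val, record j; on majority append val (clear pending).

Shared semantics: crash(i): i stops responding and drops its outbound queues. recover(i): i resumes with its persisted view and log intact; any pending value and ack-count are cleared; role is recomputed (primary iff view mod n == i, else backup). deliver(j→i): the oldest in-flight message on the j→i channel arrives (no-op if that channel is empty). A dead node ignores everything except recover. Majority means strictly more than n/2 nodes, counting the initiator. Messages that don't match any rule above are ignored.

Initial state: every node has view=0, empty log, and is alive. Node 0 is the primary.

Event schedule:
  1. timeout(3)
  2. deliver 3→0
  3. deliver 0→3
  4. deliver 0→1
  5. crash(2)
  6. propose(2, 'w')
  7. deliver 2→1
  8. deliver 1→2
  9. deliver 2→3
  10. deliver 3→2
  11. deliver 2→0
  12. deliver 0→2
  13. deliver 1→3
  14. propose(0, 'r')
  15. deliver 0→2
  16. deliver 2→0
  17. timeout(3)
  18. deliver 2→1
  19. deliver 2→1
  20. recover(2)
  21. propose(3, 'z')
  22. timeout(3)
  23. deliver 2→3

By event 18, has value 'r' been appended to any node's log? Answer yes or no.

no

[1] timeout(3) → N3(back v1 [-])
[2] deliver 3→0 → N0(back v1 [-])
[3] deliver 0→3 → ∅
[4] deliver 0→1 → ∅
[5] crash(2) → N2(✗back v0 [-])
[6] propose(2,'w') → ∅
[7] deliver 2→1 → ∅
[8] deliver 1→2 → ∅
[9] deliver 2→3 → ∅
[10] deliver 3→2 → ∅
[11] deliver 2→0 → ∅
[12] deliver 0→2 → ∅
[13] deliver 1→3 → ∅
[14] propose(0,'r') → ∅
[15] deliver 0→2 → ∅
[16] deliver 2→0 → ∅
[17] timeout(3) → N3(back v2 [-])
[18] deliver 2→1 → ∅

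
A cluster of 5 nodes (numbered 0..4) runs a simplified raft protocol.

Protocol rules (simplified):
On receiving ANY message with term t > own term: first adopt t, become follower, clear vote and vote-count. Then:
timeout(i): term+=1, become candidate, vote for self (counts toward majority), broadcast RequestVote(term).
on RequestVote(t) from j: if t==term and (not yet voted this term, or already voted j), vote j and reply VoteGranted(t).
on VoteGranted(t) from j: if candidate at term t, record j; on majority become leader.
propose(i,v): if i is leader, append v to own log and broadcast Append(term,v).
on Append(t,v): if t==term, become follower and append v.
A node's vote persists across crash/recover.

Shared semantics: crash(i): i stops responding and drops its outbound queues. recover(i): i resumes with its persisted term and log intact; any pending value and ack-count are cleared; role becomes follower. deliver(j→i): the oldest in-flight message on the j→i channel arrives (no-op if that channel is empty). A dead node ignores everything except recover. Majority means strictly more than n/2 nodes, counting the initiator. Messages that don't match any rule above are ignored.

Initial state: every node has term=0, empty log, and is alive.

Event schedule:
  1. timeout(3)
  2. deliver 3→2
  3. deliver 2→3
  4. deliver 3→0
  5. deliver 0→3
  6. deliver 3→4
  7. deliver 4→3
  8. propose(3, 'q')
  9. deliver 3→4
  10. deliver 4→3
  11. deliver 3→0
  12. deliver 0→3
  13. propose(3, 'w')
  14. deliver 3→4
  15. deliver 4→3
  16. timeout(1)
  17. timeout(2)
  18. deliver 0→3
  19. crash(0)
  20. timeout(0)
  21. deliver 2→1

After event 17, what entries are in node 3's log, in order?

1. timeout(3):  <3:cand t1 ->
2. deliver 3→2:  <2:foll t1 ->
3. deliver 2→3:  nop
4. deliver 3→0:  <0:foll t1 ->
5. deliver 0→3:  <3:lead t1 ->
6. deliver 3→4:  <4:foll t1 ->
7. deliver 4→3:  nop
8. propose(3,'q'):  <3:lead t1 q>
9. deliver 3→4:  <4:foll t1 q>
10. deliver 4→3:  nop
11. deliver 3→0:  <0:foll t1 q>
12. deliver 0→3:  nop
13. propose(3,'w'):  <3:lead t1 q,w>
14. deliver 3→4:  <4:foll t1 q,w>
15. deliver 4→3:  nop
16. timeout(1):  <1:cand t1 ->
17. timeout(2):  <2:cand t2 ->

q,w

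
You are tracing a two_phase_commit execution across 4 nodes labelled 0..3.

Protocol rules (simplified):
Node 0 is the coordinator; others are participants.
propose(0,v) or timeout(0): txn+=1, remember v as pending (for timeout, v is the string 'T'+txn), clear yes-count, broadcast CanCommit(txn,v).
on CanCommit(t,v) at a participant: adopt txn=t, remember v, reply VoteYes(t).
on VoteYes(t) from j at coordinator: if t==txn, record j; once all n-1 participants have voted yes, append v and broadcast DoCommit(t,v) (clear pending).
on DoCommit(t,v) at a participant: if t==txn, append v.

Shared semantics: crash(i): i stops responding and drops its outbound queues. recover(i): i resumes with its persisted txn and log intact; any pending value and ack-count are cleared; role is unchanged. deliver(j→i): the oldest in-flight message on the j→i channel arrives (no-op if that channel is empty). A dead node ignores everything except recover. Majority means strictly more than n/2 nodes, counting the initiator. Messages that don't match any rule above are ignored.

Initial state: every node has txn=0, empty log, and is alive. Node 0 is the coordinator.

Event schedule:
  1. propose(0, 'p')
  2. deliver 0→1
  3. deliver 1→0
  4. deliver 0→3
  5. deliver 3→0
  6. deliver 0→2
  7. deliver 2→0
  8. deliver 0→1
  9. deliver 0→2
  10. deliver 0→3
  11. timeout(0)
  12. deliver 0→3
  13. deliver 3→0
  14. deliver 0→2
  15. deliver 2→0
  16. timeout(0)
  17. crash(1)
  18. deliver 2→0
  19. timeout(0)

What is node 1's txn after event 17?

1

step 1 propose(0,'p'): 0={coor,t=1,log=-}
step 2 deliver 0→1: 1={part,t=1,log=-}
step 3 deliver 1→0: —
step 4 deliver 0→3: 3={part,t=1,log=-}
step 5 deliver 3→0: —
step 6 deliver 0→2: 2={part,t=1,log=-}
step 7 deliver 2→0: 0={coor,t=1,log=p}
step 8 deliver 0→1: 1={part,t=1,log=p}
step 9 deliver 0→2: 2={part,t=1,log=p}
step 10 deliver 0→3: 3={part,t=1,log=p}
step 11 timeout(0): 0={coor,t=2,log=p}
step 12 deliver 0→3: 3={part,t=2,log=p}
step 13 deliver 3→0: —
step 14 deliver 0→2: 2={part,t=2,log=p}
step 15 deliver 2→0: —
step 16 timeout(0): 0={coor,t=3,log=p}
step 17 crash(1): 1={✗part,t=1,log=p}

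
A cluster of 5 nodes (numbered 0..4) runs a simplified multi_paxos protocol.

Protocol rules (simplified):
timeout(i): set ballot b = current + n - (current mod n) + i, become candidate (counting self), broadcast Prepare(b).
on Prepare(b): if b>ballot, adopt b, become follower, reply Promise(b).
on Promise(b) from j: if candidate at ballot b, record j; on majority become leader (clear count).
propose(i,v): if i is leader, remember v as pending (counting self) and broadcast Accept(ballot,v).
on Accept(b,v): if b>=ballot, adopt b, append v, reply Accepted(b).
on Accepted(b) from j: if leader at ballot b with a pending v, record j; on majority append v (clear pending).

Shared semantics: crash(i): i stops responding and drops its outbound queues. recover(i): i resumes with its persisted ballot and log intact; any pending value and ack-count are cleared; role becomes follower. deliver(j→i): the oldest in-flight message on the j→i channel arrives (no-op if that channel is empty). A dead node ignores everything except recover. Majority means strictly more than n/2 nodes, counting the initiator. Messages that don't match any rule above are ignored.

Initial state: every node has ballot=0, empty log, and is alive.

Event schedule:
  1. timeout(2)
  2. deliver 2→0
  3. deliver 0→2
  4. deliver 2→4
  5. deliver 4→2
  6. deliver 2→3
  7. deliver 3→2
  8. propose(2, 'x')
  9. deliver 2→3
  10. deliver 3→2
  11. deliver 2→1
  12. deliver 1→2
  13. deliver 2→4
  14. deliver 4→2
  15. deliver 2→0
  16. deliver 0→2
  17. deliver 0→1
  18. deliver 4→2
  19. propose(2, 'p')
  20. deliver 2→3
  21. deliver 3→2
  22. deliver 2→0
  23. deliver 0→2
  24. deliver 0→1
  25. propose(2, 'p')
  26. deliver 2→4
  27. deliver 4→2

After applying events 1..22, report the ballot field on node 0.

7

[1] timeout(2) → N2(cand b7 [-])
[2] deliver 2→0 → N0(foll b7 [-])
[3] deliver 0→2 → ∅
[4] deliver 2→4 → N4(foll b7 [-])
[5] deliver 4→2 → N2(lead b7 [-])
[6] deliver 2→3 → N3(foll b7 [-])
[7] deliver 3→2 → ∅
[8] propose(2,'x') → ∅
[9] deliver 2→3 → N3(foll b7 [x])
[10] deliver 3→2 → ∅
[11] deliver 2→1 → N1(foll b7 [-])
[12] deliver 1→2 → ∅
[13] deliver 2→4 → N4(foll b7 [x])
[14] deliver 4→2 → N2(lead b7 [x])
[15] deliver 2→0 → N0(foll b7 [x])
[16] deliver 0→2 → ∅
[17] deliver 0→1 → ∅
[18] deliver 4→2 → ∅
[19] propose(2,'p') → ∅
[20] deliver 2→3 → N3(foll b7 [x,p])
[21] deliver 3→2 → ∅
[22] deliver 2→0 → N0(foll b7 [x,p])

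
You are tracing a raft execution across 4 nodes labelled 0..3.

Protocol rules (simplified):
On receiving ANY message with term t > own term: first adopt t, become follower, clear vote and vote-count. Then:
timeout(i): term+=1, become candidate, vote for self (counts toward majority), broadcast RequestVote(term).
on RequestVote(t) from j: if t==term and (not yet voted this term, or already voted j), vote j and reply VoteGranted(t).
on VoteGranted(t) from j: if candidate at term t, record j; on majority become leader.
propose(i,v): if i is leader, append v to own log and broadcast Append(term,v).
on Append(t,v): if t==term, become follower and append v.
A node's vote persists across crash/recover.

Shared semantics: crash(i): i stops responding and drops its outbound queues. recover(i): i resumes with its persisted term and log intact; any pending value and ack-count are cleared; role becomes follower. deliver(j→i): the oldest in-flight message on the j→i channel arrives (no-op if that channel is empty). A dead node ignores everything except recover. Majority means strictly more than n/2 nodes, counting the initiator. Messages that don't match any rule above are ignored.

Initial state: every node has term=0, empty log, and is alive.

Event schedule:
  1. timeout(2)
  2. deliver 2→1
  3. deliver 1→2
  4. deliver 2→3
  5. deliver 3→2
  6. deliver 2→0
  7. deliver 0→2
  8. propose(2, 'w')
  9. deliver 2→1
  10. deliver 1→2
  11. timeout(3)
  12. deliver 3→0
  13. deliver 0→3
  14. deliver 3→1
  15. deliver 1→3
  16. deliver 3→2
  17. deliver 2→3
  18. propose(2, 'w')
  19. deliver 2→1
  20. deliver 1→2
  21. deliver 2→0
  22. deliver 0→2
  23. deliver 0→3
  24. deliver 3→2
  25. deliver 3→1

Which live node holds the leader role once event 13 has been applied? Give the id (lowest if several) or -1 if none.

[1] timeout(2) → N2(cand t1 [-])
[2] deliver 2→1 → N1(foll t1 [-])
[3] deliver 1→2 → ∅
[4] deliver 2→3 → N3(foll t1 [-])
[5] deliver 3→2 → N2(lead t1 [-])
[6] deliver 2→0 → N0(foll t1 [-])
[7] deliver 0→2 → ∅
[8] propose(2,'w') → N2(lead t1 [w])
[9] deliver 2→1 → N1(foll t1 [w])
[10] deliver 1→2 → ∅
[11] timeout(3) → N3(cand t2 [-])
[12] deliver 3→0 → N0(foll t2 [-])
[13] deliver 0→3 → ∅

2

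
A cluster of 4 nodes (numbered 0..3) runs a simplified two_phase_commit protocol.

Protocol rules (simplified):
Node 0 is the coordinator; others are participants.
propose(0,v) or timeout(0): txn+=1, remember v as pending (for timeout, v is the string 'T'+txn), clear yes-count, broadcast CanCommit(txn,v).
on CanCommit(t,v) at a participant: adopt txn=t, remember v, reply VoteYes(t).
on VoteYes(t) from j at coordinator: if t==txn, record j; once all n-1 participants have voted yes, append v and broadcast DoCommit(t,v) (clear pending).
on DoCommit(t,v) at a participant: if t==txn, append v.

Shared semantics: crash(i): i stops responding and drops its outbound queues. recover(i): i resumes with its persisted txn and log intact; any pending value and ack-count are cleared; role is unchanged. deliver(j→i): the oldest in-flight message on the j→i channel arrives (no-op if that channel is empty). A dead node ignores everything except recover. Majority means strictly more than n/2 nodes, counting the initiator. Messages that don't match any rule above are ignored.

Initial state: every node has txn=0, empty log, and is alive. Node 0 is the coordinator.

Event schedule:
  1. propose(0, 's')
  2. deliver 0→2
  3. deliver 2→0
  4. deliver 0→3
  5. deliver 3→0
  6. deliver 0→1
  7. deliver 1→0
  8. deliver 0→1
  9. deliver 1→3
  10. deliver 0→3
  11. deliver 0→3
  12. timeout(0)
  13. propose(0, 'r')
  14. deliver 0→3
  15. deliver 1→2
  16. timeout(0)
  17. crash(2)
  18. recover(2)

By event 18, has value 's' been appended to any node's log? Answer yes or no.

yes

step 1 propose(0,'s'): 0={coor,t=1,log=-}
step 2 deliver 0→2: 2={part,t=1,log=-}
step 3 deliver 2→0: —
step 4 deliver 0→3: 3={part,t=1,log=-}
step 5 deliver 3→0: —
step 6 deliver 0→1: 1={part,t=1,log=-}
step 7 deliver 1→0: 0={coor,t=1,log=s}
step 8 deliver 0→1: 1={part,t=1,log=s}
step 9 deliver 1→3: —
step 10 deliver 0→3: 3={part,t=1,log=s}
step 11 deliver 0→3: —
step 12 timeout(0): 0={coor,t=2,log=s}
step 13 propose(0,'r'): 0={coor,t=3,log=s}
step 14 deliver 0→3: 3={part,t=2,log=s}
step 15 deliver 1→2: —
step 16 timeout(0): 0={coor,t=4,log=s}
step 17 crash(2): 2={✗part,t=1,log=-}
step 18 recover(2): 2={part,t=1,log=-}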